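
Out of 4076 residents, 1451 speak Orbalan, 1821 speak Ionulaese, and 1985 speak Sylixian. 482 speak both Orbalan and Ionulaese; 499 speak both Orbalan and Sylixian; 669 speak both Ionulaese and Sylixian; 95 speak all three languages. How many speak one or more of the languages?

3702

By inclusion–exclusion:
|union| = 1451 + 1821 + 1985 − 482 − 499 − 669 + 95 = 3702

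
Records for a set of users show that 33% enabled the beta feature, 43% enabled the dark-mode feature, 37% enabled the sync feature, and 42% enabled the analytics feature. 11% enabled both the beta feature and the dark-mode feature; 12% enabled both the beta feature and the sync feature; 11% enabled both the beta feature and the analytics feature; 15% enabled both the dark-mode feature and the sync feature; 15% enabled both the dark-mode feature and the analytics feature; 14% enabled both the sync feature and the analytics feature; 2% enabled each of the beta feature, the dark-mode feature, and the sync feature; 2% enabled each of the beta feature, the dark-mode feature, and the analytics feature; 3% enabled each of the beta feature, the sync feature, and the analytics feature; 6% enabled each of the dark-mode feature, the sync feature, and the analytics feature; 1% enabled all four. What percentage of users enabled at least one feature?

Inclusion–exclusion gives
P(at least one) = 33 + 43 + 37 + 42 − 11 − 12 − 11 − 15 − 15 − 14 + 2 + 2 + 3 + 6 − 1 = 89%

89%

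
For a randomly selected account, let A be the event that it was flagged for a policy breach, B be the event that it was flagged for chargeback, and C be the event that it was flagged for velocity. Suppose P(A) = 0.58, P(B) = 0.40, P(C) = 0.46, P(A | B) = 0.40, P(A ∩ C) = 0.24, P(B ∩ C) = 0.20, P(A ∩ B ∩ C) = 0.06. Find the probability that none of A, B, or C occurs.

0.10

P(A ∩ B) = P(B)·P(A|B) = 0.40 × 0.40 = 0.16
Using inclusion–exclusion:
P(A ∪ B ∪ C) = 0.58 + 0.40 + 0.46 − 0.16 − 0.24 − 0.20 + 0.06 = 0.90
P(none) = 1 − 0.90 = 0.10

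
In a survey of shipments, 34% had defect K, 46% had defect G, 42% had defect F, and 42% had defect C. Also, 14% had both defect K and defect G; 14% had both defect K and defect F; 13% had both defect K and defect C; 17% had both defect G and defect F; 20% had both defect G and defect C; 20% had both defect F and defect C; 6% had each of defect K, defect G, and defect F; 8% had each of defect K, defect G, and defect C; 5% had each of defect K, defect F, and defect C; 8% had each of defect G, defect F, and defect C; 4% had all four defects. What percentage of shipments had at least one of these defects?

89%

P(at least one) = 34 + 46 + 42 + 42 − 14 − 14 − 13 − 17 − 20 − 20 + 6 + 8 + 5 + 8 − 4 = 89%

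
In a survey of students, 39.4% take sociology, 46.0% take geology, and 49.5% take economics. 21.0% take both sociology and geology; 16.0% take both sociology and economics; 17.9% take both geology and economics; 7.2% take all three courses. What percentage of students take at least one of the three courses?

87.2%

Inclusion–exclusion gives
P(union) = 39.4 + 46.0 + 49.5 − 21.0 − 16.0 − 17.9 + 7.2 = 87.2%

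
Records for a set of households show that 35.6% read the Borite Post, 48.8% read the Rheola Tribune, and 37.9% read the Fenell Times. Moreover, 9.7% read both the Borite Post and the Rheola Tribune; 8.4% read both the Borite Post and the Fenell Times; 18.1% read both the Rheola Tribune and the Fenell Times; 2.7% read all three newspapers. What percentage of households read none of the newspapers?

11.2%

Apply inclusion-exclusion:
P(union) = 35.6 + 48.8 + 37.9 − 9.7 − 8.4 − 18.1 + 2.7 = 88.8%
P(none) = 100% − 88.8% = 11.2%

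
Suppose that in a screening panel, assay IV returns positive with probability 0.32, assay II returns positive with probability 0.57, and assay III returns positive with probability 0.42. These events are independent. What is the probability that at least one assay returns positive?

P(none) = (1 − 0.32) × (1 − 0.57) × (1 − 0.42) = 0.68 × 0.43 × 0.58 = 0.169592
P(at least one) = 1 − 0.169592 = 0.830408

0.830408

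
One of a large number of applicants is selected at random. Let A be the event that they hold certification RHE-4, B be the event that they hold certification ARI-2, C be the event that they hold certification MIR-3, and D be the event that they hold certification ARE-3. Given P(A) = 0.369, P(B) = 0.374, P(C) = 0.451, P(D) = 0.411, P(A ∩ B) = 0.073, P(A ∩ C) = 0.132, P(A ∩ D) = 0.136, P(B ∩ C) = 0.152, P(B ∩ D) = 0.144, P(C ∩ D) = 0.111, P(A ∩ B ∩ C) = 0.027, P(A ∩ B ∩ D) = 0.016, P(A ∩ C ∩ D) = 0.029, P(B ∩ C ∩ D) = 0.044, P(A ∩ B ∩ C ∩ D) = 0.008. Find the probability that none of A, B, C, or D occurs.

0.035

P(A ∪ B ∪ C ∪ D) = 0.369 + 0.374 + 0.451 + 0.411 − 0.073 − 0.132 − 0.136 − 0.152 − 0.144 − 0.111 + 0.027 + 0.016 + 0.029 + 0.044 − 0.008 = 0.965
P(none) = 1 − 0.965 = 0.035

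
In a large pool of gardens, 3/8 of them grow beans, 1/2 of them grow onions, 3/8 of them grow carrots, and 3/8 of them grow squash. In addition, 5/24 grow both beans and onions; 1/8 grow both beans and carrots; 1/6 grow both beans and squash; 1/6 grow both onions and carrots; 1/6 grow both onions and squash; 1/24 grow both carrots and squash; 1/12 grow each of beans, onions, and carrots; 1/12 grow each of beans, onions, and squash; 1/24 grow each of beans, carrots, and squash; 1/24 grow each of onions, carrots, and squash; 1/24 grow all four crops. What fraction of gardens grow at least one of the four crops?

Inclusion–exclusion gives
P(union) = 3/8 + 1/2 + 3/8 + 3/8 − 5/24 − 1/8 − 1/6 − 1/6 − 1/6 − 1/24 + 1/12 + 1/12 + 1/24 + 1/24 − 1/24 = 23/24

23/24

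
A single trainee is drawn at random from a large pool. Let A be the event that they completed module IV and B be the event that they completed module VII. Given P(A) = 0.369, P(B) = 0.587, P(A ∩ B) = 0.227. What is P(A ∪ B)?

0.729

By inclusion–exclusion:
P(A ∪ B) = 0.369 + 0.587 − 0.227 = 0.729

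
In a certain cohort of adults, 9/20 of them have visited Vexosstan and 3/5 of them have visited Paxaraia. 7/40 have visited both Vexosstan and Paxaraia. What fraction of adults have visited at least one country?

7/8

P(≥1) = 9/20 + 3/5 − 7/40 = 7/8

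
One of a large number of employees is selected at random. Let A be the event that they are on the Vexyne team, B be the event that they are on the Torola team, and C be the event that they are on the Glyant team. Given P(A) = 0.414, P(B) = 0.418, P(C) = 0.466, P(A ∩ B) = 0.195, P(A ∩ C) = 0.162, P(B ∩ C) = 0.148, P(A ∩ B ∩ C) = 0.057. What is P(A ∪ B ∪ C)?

0.850

By inclusion–exclusion:
P(A ∪ B ∪ C) = 0.414 + 0.418 + 0.466 − 0.195 − 0.162 − 0.148 + 0.057 = 0.850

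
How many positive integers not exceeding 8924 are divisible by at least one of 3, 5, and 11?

Inclusion–exclusion gives
⌊8924/3⌋ + ⌊8924/5⌋ + ⌊8924/11⌋ − ⌊8924/15⌋ − ⌊8924/33⌋ − ⌊8924/55⌋ + ⌊8924/165⌋ = 2974 + 1784 + 811 − 594 − 270 − 162 + 54 = 4597

4597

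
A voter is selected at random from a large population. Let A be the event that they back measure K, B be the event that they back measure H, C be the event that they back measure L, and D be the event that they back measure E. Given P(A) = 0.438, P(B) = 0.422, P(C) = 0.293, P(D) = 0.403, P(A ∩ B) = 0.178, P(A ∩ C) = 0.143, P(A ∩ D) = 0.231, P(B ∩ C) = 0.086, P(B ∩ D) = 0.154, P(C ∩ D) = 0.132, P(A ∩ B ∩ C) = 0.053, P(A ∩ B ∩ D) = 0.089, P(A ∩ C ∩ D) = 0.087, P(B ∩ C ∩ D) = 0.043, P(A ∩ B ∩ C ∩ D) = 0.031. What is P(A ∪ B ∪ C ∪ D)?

0.873

By inclusion-exclusion,
P(A ∪ B ∪ C ∪ D) = 0.438 + 0.422 + 0.293 + 0.403 − 0.178 − 0.143 − 0.231 − 0.086 − 0.154 − 0.132 + 0.053 + 0.089 + 0.087 + 0.043 − 0.031 = 0.873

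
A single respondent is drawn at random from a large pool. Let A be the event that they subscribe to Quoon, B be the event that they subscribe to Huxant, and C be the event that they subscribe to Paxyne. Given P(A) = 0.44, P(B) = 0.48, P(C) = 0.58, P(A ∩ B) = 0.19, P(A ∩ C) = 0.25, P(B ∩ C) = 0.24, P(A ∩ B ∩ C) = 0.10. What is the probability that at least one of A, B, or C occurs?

Inclusion–exclusion gives
P(A ∪ B ∪ C) = 0.44 + 0.48 + 0.58 − 0.19 − 0.25 − 0.24 + 0.10 = 0.92

0.92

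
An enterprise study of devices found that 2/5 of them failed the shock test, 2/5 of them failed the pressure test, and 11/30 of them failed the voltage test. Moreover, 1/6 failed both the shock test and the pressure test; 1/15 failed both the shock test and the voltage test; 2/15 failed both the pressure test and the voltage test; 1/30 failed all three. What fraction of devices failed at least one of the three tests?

Inclusion–exclusion gives
P(≥1) = 2/5 + 2/5 + 11/30 − 1/6 − 1/15 − 2/15 + 1/30 = 5/6

5/6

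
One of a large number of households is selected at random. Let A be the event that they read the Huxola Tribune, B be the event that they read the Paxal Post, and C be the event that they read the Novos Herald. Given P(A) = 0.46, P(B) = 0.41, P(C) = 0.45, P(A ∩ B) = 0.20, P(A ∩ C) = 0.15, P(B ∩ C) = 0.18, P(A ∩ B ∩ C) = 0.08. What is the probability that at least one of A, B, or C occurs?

0.87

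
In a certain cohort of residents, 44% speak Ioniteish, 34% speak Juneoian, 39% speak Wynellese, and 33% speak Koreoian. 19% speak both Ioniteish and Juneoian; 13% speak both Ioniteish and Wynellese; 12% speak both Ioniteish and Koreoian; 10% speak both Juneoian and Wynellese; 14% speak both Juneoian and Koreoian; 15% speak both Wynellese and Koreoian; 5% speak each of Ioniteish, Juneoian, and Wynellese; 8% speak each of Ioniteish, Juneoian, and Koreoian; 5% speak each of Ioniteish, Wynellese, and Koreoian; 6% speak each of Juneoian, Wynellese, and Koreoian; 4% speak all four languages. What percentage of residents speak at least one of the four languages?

87%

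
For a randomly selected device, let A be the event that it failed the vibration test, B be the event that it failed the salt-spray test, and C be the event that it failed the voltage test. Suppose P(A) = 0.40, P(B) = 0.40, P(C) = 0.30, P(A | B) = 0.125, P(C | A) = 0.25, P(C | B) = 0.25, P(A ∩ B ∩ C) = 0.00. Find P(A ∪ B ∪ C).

P(A ∩ B) = P(B)·P(A|B) = 0.40 × 0.125 = 0.05
P(A ∩ C) = P(A)·P(C|A) = 0.40 × 0.25 = 0.10
P(B ∩ C) = P(B)·P(C|B) = 0.40 × 0.25 = 0.10
By inclusion–exclusion:
P(A ∪ B ∪ C) = 0.40 + 0.40 + 0.30 − 0.05 − 0.10 − 0.10 + 0.00 = 0.85

0.85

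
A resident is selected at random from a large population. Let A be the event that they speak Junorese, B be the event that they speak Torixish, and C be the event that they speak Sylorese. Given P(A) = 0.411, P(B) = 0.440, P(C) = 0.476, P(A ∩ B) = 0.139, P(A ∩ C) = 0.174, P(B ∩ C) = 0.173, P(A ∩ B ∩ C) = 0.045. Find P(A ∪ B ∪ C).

0.886

By inclusion-exclusion,
P(A ∪ B ∪ C) = 0.411 + 0.440 + 0.476 − 0.139 − 0.174 − 0.173 + 0.045 = 0.886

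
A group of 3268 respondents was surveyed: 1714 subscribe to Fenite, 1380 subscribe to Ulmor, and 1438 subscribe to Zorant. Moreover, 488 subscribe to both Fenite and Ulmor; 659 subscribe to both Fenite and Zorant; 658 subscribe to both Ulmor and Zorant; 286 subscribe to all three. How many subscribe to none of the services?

By inclusion–exclusion:
N(≥1) = 1714 + 1380 + 1438 − 488 − 659 − 658 + 286 = 3013
None: 3268 − 3013 = 255

255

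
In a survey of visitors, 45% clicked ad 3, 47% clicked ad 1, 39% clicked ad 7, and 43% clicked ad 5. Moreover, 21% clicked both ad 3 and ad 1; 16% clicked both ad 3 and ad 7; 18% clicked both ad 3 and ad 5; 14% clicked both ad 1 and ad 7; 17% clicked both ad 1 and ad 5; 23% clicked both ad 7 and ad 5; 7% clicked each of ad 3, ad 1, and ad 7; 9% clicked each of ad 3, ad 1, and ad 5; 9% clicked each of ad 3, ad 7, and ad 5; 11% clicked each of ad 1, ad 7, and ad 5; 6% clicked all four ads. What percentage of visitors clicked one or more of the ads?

By inclusion-exclusion,
P(≥1) = 45 + 47 + 39 + 43 − 21 − 16 − 18 − 14 − 17 − 23 + 7 + 9 + 9 + 11 − 6 = 95%

95%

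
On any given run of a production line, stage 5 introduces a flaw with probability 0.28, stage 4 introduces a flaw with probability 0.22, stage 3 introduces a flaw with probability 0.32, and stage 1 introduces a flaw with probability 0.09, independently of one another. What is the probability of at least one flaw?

P(none) = (1 − 0.28) × (1 − 0.22) × (1 − 0.32) × (1 − 0.09) = 0.72 × 0.78 × 0.68 × 0.91 = 0.34751808
P(at least one) = 1 − 0.34751808 = 0.65248192

0.65248192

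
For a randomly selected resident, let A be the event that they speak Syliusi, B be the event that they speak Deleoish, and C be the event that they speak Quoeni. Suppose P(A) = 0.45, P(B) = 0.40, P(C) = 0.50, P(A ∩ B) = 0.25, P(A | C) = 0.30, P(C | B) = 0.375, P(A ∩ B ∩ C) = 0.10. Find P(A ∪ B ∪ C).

P(A ∩ C) = P(C)·P(A|C) = 0.50 × 0.30 = 0.15
P(B ∩ C) = P(B)·P(C|B) = 0.40 × 0.375 = 0.15
Apply inclusion-exclusion:
P(A ∪ B ∪ C) = 0.45 + 0.40 + 0.50 − 0.25 − 0.15 − 0.15 + 0.10 = 0.90

0.90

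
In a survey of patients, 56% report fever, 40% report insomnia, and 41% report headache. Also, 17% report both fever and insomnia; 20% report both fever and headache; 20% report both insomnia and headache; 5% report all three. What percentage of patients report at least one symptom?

Apply inclusion-exclusion:
P(union) = 56 + 40 + 41 − 17 − 20 − 20 + 5 = 85%

85%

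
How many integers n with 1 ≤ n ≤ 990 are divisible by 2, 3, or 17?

Using inclusion–exclusion:
⌊990/2⌋ + ⌊990/3⌋ + ⌊990/17⌋ − ⌊990/6⌋ − ⌊990/34⌋ − ⌊990/51⌋ + ⌊990/102⌋ = 495 + 330 + 58 − 165 − 29 − 19 + 9 = 679

679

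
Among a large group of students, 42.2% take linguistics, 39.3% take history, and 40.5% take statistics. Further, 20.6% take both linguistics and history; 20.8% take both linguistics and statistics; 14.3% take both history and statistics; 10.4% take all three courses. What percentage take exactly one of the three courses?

By inclusion–exclusion (exactly-one form):
P(exactly one) = 42.2 + 39.3 + 40.5 − 2·20.6 − 2·20.8 − 2·14.3 + 3·10.4 = 41.8%

41.8%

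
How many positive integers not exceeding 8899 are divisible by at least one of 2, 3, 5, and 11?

4449 + 2966 + 1779 + 809 − 1483 − 889 − 404 − 593 − 269 − 161 + 296 + 134 + 80 + 53 − 26 = 6741

6741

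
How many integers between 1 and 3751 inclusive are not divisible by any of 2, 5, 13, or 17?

Apply inclusion-exclusion:
⌊3751/2⌋ + ⌊3751/5⌋ + ⌊3751/13⌋ + ⌊3751/17⌋ − ⌊3751/10⌋ − ⌊3751/26⌋ − ⌊3751/34⌋ − ⌊3751/65⌋ − ⌊3751/85⌋ − ⌊3751/221⌋ + ⌊3751/130⌋ + ⌊3751/170⌋ + ⌊3751/442⌋ + ⌊3751/1105⌋ − ⌊3751/2210⌋ = 1875 + 750 + 288 + 220 − 375 − 144 − 110 − 57 − 44 − 16 + 28 + 22 + 8 + 3 − 1 = 2447
3751 − 2447 = 1304

1304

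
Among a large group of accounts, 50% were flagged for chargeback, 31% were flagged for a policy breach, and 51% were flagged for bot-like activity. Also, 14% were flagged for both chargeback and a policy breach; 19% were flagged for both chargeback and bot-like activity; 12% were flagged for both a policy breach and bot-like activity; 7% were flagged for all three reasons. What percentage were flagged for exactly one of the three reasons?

63%

By inclusion–exclusion (exactly-one form):
P(exactly one) = 50 + 31 + 51 − 2·14 − 2·19 − 2·12 + 3·7 = 63%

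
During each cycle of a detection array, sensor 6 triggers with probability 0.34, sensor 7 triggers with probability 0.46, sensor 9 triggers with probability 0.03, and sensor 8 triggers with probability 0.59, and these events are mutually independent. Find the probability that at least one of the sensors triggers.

0.85825972

Independence gives P(none) = ∏(1 − pᵢ).
P(none) = (1 − 0.34) × (1 − 0.46) × (1 − 0.03) × (1 − 0.59) = 0.66 × 0.54 × 0.97 × 0.41 = 0.14174028
P(at least one) = 1 − 0.14174028 = 0.85825972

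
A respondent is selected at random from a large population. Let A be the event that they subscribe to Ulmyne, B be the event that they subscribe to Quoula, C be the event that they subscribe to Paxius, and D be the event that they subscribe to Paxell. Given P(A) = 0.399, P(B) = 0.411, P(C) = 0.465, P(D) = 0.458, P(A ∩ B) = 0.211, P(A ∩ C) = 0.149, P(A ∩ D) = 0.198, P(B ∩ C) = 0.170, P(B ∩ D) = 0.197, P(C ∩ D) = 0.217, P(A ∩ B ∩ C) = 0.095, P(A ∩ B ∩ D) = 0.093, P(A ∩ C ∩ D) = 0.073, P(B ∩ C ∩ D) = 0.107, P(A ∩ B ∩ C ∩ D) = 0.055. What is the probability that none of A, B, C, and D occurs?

Apply inclusion-exclusion:
P(A ∪ B ∪ C ∪ D) = 0.399 + 0.411 + 0.465 + 0.458 − 0.211 − 0.149 − 0.198 − 0.170 − 0.197 − 0.217 + 0.095 + 0.093 + 0.073 + 0.107 − 0.055 = 0.904
P(none) = 1 − 0.904 = 0.096

0.096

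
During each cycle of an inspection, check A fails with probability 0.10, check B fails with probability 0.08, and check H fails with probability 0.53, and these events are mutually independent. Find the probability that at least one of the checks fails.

Since the events are independent, P(none) is the product of the individual non-occurrence probabilities.
P(none) = (1 − 0.10) × (1 − 0.08) × (1 − 0.53) = 0.90 × 0.92 × 0.47 = 0.38916
P(at least one) = 1 − 0.38916 = 0.61084

0.61084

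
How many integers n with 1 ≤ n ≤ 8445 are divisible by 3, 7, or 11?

Inclusion–exclusion gives
2815 + 1206 + 767 − 402 − 255 − 109 + 36 = 4058

4058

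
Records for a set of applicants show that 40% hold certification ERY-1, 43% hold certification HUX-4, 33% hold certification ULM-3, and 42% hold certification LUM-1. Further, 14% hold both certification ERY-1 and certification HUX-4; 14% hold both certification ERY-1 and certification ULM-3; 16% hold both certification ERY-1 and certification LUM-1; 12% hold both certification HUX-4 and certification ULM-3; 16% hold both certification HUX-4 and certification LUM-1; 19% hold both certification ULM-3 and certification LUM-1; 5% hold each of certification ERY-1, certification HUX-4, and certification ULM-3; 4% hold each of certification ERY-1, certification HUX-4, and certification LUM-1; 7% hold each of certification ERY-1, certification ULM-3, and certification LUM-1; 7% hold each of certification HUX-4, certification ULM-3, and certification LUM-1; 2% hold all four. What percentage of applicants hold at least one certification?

88%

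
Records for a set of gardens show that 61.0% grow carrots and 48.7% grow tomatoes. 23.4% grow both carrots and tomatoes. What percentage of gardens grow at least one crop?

86.3%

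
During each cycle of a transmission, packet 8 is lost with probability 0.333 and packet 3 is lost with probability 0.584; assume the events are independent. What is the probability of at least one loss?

P(none) = (1 − 0.333) × (1 − 0.584) = 0.667 × 0.416 = 0.277472
P(at least one) = 1 − 0.277472 = 0.722528

0.722528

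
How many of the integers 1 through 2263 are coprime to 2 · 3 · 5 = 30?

604

By inclusion–exclusion:
1131 + 754 + 452 − 377 − 226 − 150 + 75 = 1659
2263 − 1659 = 604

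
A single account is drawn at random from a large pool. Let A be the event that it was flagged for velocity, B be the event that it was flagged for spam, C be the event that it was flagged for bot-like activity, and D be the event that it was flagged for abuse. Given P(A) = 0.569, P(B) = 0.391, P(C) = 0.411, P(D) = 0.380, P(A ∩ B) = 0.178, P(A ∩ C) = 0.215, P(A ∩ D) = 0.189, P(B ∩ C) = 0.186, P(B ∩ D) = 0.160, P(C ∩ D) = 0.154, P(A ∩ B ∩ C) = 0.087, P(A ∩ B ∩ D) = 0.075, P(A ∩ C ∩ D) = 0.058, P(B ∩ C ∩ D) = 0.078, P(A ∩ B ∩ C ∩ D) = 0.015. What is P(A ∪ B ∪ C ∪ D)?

P(A ∪ B ∪ C ∪ D) = 0.569 + 0.391 + 0.411 + 0.380 − 0.178 − 0.215 − 0.189 − 0.186 − 0.160 − 0.154 + 0.087 + 0.075 + 0.058 + 0.078 − 0.015 = 0.952

0.952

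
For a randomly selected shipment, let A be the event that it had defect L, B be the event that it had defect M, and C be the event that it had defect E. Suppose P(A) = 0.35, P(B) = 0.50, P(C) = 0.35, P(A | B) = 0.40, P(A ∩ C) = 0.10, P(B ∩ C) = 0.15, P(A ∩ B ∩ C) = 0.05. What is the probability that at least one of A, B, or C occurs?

0.80

P(A ∩ B) = P(B)·P(A|B) = 0.50 × 0.40 = 0.20
P(A ∪ B ∪ C) = 0.35 + 0.50 + 0.35 − 0.20 − 0.10 − 0.15 + 0.05 = 0.80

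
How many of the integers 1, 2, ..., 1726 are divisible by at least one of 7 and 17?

333

Inclusion–exclusion gives
246 + 101 − 14 = 333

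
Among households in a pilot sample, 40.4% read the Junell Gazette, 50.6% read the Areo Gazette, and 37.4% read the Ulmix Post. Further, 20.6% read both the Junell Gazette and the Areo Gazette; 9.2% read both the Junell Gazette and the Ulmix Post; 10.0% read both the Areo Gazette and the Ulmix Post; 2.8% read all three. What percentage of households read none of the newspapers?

P(at least one) = 40.4 + 50.6 + 37.4 − 20.6 − 9.2 − 10.0 + 2.8 = 91.4%
P(none) = 100% − 91.4% = 8.6%

8.6%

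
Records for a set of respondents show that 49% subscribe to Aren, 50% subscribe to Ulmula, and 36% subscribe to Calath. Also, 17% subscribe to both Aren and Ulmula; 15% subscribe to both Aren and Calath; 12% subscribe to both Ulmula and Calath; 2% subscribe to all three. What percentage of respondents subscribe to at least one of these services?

93%

By inclusion–exclusion:
P(≥1) = 49 + 50 + 36 − 17 − 15 − 12 + 2 = 93%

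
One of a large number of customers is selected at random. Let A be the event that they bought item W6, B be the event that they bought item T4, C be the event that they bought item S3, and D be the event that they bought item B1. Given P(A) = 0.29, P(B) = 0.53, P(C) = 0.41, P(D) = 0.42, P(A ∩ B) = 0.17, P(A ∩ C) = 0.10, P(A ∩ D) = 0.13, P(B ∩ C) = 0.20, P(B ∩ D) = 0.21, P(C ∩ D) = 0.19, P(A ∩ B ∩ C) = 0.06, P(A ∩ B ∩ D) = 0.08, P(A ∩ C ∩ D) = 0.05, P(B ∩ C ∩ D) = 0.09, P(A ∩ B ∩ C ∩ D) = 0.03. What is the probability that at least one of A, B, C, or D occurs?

0.90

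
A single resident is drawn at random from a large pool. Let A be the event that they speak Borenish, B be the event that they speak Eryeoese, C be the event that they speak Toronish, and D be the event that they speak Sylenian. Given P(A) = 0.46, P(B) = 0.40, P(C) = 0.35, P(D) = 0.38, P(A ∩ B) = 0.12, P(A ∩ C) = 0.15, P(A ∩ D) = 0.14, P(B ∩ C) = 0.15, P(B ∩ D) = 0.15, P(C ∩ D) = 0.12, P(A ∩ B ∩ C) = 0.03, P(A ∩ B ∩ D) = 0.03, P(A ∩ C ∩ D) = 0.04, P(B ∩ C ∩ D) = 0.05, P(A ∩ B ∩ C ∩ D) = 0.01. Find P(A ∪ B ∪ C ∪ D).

Inclusion–exclusion gives
P(A ∪ B ∪ C ∪ D) = 0.46 + 0.40 + 0.35 + 0.38 − 0.12 − 0.15 − 0.14 − 0.15 − 0.15 − 0.12 + 0.03 + 0.03 + 0.04 + 0.05 − 0.01 = 0.90

0.90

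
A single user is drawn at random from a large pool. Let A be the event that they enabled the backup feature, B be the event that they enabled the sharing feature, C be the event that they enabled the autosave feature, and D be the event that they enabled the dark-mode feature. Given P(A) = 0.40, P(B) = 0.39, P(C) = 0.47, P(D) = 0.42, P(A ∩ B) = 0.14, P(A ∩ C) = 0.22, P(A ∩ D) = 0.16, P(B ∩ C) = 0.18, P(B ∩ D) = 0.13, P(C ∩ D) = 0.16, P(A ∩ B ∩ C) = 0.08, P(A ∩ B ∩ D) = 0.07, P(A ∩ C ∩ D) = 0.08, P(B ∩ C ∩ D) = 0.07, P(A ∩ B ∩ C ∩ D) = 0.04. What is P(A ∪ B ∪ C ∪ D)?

By inclusion-exclusion,
P(A ∪ B ∪ C ∪ D) = 0.40 + 0.39 + 0.47 + 0.42 − 0.14 − 0.22 − 0.16 − 0.18 − 0.13 − 0.16 + 0.08 + 0.07 + 0.08 + 0.07 − 0.04 = 0.95

0.95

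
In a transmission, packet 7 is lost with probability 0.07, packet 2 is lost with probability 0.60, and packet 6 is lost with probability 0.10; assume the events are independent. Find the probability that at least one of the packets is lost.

P(none) = (1 − 0.07) × (1 − 0.60) × (1 − 0.10) = 0.93 × 0.40 × 0.90 = 0.3348
P(at least one) = 1 − 0.3348 = 0.6652

0.6652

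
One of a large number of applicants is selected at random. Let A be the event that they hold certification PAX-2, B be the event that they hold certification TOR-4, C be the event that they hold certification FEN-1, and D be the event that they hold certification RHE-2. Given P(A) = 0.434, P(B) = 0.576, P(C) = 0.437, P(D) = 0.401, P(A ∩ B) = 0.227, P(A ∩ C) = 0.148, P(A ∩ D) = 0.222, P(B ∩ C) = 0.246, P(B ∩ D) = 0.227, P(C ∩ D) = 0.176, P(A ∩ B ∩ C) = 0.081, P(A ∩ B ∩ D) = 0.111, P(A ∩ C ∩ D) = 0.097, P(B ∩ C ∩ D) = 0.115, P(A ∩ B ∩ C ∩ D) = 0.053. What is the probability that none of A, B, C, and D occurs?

0.047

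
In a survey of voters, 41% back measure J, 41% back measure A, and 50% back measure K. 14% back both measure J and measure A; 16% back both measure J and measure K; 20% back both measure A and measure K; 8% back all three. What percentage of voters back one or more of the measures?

90%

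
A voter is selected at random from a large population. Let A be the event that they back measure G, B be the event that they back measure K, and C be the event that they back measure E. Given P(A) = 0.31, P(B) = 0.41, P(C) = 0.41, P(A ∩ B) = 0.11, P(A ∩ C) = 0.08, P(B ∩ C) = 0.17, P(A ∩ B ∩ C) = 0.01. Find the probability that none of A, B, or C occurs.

P(A ∪ B ∪ C) = 0.31 + 0.41 + 0.41 − 0.11 − 0.08 − 0.17 + 0.01 = 0.78
P(none) = 1 − 0.78 = 0.22

0.22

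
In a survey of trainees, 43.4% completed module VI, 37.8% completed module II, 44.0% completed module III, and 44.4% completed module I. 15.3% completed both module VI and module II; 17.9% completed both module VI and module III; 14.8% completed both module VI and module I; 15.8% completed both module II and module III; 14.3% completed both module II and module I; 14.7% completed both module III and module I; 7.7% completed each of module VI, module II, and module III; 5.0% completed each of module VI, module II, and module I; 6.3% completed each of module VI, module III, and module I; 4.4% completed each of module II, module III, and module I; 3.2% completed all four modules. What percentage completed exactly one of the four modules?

By inclusion–exclusion (exactly-one form):
P(exactly one) = 43.4 + 37.8 + 44.0 + 44.4 − 2·15.3 − 2·17.9 − 2·14.8 − 2·15.8 − 2·14.3 − 2·14.7 + 3·7.7 + 3·5.0 + 3·6.3 + 3·4.4 − 4·3.2 = 41.4%

41.4%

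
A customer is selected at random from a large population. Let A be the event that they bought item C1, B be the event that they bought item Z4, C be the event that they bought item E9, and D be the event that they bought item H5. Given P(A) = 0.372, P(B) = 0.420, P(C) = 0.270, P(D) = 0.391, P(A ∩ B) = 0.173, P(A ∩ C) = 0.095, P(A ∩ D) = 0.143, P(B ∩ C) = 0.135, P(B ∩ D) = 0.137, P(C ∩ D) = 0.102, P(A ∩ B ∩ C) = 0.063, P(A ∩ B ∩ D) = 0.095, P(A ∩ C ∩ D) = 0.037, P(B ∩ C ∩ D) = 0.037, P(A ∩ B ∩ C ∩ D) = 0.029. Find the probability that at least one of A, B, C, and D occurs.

By inclusion-exclusion,
P(A ∪ B ∪ C ∪ D) = 0.372 + 0.420 + 0.270 + 0.391 − 0.173 − 0.095 − 0.143 − 0.135 − 0.137 − 0.102 + 0.063 + 0.095 + 0.037 + 0.037 − 0.029 = 0.871

0.871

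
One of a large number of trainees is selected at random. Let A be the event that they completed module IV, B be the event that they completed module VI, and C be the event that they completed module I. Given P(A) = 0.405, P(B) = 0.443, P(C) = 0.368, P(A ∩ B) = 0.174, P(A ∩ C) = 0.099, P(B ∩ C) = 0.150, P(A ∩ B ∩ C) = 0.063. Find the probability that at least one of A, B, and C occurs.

By inclusion–exclusion:
P(A ∪ B ∪ C) = 0.405 + 0.443 + 0.368 − 0.174 − 0.099 − 0.150 + 0.063 = 0.856

0.856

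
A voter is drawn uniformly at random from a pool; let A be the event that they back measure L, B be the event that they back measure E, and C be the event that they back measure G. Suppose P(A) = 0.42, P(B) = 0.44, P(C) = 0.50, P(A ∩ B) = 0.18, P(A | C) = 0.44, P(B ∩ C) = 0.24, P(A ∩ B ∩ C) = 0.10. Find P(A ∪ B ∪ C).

0.82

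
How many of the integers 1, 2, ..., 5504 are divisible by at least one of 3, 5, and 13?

2794

Using inclusion–exclusion:
1834 + 1100 + 423 − 366 − 141 − 84 + 28 = 2794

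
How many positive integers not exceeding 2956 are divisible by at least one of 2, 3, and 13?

2047

By inclusion-exclusion,
1478 + 985 + 227 − 492 − 113 − 75 + 37 = 2047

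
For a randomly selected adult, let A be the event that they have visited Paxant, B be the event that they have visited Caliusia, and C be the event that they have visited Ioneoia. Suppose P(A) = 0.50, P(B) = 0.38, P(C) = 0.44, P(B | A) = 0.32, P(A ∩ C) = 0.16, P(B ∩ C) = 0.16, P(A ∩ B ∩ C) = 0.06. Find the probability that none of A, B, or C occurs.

P(A ∩ B) = P(A)·P(B|A) = 0.50 × 0.32 = 0.16
P(A ∪ B ∪ C) = 0.50 + 0.38 + 0.44 − 0.16 − 0.16 − 0.16 + 0.06 = 0.90
P(none) = 1 − 0.90 = 0.10

0.10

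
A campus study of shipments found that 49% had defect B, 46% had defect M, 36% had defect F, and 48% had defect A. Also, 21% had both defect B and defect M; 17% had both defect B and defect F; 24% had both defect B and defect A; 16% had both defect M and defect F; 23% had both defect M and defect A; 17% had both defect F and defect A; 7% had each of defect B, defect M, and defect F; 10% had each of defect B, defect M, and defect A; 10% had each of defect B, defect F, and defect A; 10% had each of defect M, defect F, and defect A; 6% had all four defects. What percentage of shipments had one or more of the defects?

By inclusion-exclusion,
P(at least one) = 49 + 46 + 36 + 48 − 21 − 17 − 24 − 16 − 23 − 17 + 7 + 10 + 10 + 10 − 6 = 92%

92%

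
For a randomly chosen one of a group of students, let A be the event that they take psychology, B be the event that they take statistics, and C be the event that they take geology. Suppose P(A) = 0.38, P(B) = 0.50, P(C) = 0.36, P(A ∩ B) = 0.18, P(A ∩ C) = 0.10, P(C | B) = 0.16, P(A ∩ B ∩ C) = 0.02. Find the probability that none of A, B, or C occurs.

P(B ∩ C) = P(B)·P(C|B) = 0.50 × 0.16 = 0.08
Inclusion–exclusion gives
P(A ∪ B ∪ C) = 0.38 + 0.50 + 0.36 − 0.18 − 0.10 − 0.08 + 0.02 = 0.90
P(none) = 1 − 0.90 = 0.10

0.10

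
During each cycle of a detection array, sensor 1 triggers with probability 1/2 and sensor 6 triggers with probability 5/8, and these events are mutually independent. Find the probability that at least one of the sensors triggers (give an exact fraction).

Since the events are independent, P(none) is the product of the individual non-occurrence probabilities.
P(none) = (1 − 1/2) × (1 − 5/8) = 1/2 × 3/8 = 3/16
P(at least one) = 1 − 3/16 = 13/16

13/16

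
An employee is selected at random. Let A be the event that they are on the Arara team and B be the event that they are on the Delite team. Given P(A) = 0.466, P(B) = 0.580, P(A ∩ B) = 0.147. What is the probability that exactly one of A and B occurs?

0.752

By inclusion–exclusion (exactly-one form):
P(exactly one) = 0.466 + 0.580 − 2·0.147 = 0.752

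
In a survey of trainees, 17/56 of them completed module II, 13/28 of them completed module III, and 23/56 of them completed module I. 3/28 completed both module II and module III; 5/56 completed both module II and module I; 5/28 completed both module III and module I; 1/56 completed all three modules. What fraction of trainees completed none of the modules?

P(at least one) = 17/56 + 13/28 + 23/56 − 3/28 − 5/56 − 5/28 + 1/56 = 23/28
P(none) = 1 − 23/28 = 5/28

5/28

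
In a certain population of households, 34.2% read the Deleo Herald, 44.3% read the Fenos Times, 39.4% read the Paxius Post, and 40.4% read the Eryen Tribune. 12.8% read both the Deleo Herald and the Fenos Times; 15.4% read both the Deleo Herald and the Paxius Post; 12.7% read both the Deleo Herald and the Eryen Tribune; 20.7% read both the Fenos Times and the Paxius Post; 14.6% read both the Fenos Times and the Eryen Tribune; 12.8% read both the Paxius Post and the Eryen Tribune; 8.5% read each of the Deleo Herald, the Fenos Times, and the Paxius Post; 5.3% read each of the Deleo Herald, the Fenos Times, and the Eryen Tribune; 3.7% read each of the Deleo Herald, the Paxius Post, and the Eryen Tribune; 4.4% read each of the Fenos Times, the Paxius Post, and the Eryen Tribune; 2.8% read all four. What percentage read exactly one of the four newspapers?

P(exactly one) = 34.2 + 44.3 + 39.4 + 40.4 − 2·12.8 − 2·15.4 − 2·12.7 − 2·20.7 − 2·14.6 − 2·12.8 + 3·8.5 + 3·5.3 + 3·3.7 + 3·4.4 − 4·2.8 = 34.8%

34.8%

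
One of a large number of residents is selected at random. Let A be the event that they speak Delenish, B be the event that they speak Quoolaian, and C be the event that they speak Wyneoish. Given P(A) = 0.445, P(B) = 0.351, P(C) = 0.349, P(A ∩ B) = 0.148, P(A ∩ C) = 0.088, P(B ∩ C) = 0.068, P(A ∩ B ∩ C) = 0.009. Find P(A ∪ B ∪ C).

Inclusion–exclusion gives
P(A ∪ B ∪ C) = 0.445 + 0.351 + 0.349 − 0.148 − 0.088 − 0.068 + 0.009 = 0.850

0.850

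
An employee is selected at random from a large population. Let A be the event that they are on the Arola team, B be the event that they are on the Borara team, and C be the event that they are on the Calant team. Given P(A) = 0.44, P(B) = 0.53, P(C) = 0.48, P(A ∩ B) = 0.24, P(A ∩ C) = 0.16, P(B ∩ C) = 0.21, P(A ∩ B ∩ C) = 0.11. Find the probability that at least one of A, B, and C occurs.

0.95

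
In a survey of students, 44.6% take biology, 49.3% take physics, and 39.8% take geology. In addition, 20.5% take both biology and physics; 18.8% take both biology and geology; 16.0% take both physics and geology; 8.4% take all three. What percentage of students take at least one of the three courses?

P(union) = 44.6 + 49.3 + 39.8 − 20.5 − 18.8 − 16.0 + 8.4 = 86.8%

86.8%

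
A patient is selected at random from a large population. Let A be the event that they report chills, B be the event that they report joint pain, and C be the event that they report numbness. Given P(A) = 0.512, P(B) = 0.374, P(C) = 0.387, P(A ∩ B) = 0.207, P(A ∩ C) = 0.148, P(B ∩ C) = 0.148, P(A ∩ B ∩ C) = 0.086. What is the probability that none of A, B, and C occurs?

By inclusion–exclusion:
P(A ∪ B ∪ C) = 0.512 + 0.374 + 0.387 − 0.207 − 0.148 − 0.148 + 0.086 = 0.856
P(none) = 1 − 0.856 = 0.144

0.144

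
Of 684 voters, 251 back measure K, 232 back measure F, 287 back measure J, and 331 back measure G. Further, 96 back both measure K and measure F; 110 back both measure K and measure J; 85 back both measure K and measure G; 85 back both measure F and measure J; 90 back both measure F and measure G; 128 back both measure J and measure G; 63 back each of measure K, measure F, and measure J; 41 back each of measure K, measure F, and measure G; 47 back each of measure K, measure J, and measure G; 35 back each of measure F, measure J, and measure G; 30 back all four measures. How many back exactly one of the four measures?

351

Using the inclusion–exclusion count for exactly one event:
|exactly one| = 251 + 232 + 287 + 331 − 2·96 − 2·110 − 2·85 − 2·85 − 2·90 − 2·128 + 3·63 + 3·41 + 3·47 + 3·35 − 4·30 = 351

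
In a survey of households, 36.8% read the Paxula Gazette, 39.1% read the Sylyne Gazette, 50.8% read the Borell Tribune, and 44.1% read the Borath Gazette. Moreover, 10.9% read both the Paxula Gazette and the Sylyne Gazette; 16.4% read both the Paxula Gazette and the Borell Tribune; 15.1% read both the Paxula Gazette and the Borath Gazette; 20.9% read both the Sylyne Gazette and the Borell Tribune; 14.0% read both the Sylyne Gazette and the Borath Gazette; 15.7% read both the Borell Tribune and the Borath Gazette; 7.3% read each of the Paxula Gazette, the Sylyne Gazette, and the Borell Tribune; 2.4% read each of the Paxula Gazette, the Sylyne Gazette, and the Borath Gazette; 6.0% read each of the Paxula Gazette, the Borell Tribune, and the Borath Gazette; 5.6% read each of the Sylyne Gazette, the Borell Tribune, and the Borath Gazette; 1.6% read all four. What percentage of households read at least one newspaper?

P(at least one) = 36.8 + 39.1 + 50.8 + 44.1 − 10.9 − 16.4 − 15.1 − 20.9 − 14.0 − 15.7 + 7.3 + 2.4 + 6.0 + 5.6 − 1.6 = 97.5%

97.5%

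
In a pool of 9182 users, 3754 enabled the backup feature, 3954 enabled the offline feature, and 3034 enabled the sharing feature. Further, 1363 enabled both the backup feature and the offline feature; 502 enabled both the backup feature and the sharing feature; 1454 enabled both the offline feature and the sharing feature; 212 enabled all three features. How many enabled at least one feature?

7635

|union| = 3754 + 3954 + 3034 − 1363 − 502 − 1454 + 212 = 7635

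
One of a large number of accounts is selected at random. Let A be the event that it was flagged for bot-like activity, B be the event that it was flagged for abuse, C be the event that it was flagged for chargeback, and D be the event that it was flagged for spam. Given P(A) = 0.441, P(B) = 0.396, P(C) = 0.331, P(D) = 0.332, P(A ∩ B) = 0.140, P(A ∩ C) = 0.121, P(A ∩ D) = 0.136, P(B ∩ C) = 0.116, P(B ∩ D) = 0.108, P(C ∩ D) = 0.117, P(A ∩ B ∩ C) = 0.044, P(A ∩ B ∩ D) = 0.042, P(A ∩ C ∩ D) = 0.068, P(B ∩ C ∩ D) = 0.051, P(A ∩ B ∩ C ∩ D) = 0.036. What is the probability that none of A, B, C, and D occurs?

Using inclusion–exclusion:
P(A ∪ B ∪ C ∪ D) = 0.441 + 0.396 + 0.331 + 0.332 − 0.140 − 0.121 − 0.136 − 0.116 − 0.108 − 0.117 + 0.044 + 0.042 + 0.068 + 0.051 − 0.036 = 0.931
P(none) = 1 − 0.931 = 0.069

0.069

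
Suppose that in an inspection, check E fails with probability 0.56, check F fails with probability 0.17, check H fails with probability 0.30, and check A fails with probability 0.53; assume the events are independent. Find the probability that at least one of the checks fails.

0.8798492

P(none) = (1 − 0.56) × (1 − 0.17) × (1 − 0.30) × (1 − 0.53) = 0.44 × 0.83 × 0.70 × 0.47 = 0.1201508
P(at least one) = 1 − 0.1201508 = 0.8798492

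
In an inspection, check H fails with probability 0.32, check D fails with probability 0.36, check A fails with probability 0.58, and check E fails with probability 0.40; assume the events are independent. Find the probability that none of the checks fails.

0.1096704

Independence gives P(none) = ∏(1 − pᵢ).
P(none) = (1 − 0.32) × (1 − 0.36) × (1 − 0.58) × (1 − 0.40) = 0.68 × 0.64 × 0.42 × 0.60 = 0.1096704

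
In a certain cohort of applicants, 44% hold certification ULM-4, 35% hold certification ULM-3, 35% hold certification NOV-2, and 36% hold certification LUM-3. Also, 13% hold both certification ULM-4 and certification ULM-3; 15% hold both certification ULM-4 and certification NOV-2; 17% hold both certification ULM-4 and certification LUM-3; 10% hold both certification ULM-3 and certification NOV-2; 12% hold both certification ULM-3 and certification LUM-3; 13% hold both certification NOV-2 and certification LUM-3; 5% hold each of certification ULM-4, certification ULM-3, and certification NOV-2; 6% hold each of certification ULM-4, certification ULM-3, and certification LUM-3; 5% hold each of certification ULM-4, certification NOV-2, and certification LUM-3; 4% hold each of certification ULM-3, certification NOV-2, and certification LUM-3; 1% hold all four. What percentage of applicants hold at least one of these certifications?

89%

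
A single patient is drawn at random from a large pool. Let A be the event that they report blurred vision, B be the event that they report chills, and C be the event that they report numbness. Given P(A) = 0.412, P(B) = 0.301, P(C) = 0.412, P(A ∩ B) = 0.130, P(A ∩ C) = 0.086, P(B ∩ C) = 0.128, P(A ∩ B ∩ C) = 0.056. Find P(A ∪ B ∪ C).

0.837

P(A ∪ B ∪ C) = 0.412 + 0.301 + 0.412 − 0.130 − 0.086 − 0.128 + 0.056 = 0.837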